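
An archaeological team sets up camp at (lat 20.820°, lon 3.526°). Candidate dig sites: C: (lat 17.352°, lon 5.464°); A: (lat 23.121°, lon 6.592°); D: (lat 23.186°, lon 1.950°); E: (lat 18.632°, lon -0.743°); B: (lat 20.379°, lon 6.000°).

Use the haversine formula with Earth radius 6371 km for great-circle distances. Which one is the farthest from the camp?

Distances from the camp ((lat 20.820°, lon 3.526°)):
E: 508.7 km
C: 436.1 km
A: 406.7 km
D: 309.2 km
B: 262.1 km
The farthest is E at 508.7 km.

E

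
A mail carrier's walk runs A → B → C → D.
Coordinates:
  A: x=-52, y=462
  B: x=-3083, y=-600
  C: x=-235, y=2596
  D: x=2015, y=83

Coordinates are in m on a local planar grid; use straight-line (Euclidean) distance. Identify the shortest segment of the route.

A–B

Leg distances:
A→B: 3211.7 m
B→C: 4280.8 m
C→D: 3373.1 m
The shortest leg is A–B at 3211.7 m.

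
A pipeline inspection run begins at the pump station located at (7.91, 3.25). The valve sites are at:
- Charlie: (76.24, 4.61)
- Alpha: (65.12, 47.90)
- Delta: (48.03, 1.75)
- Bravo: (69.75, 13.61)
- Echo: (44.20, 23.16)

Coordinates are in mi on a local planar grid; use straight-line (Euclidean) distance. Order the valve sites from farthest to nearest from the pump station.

Distance from the pump station at (7.91, 3.25) to each:
Alpha (65.12, 47.90): 72.6 mi
Charlie (76.24, 4.61): 68.3 mi
Bravo (69.75, 13.61): 62.7 mi
Echo (44.20, 23.16): 41.4 mi
Delta (48.03, 1.75): 40.1 mi

Alpha, Charlie, Bravo, Echo, Delta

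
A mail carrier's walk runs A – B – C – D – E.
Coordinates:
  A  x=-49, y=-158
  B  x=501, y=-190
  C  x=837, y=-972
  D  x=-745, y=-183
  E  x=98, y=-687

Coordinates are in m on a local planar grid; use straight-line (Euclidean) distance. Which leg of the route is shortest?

Leg distances:
A→B: 550.9 m
B→C: 851.1 m
C→D: 1767.8 m
D→E: 982.2 m
The shortest leg is A–B at 550.9 m.

A–B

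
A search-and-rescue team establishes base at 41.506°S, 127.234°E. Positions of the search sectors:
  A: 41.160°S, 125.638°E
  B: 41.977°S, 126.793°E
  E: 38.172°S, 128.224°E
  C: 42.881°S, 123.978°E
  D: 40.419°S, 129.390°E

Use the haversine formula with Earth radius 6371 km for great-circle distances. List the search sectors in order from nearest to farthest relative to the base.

B, A, D, C, E

Distances from the base:
B 41.977°S, 126.793°E: 63.9 km
A 41.160°S, 125.638°E: 138.7 km
D 40.419°S, 129.390°E: 217.7 km
C 42.881°S, 123.978°E: 308.7 km
E 38.172°S, 128.224°E: 380.2 km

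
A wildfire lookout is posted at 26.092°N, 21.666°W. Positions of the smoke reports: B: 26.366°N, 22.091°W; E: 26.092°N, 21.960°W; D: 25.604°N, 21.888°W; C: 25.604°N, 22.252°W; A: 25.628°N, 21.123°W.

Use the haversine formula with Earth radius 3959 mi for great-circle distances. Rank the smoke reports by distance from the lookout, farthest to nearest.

Distance from the lookout at 26.092°N, 21.666°W to each:
C 25.604°N, 22.252°W: 49.6 mi
A 25.628°N, 21.123°W: 46.6 mi
D 25.604°N, 21.888°W: 36.4 mi
B 26.366°N, 22.091°W: 32.4 mi
E 26.092°N, 21.960°W: 18.2 mi

C, A, D, B, E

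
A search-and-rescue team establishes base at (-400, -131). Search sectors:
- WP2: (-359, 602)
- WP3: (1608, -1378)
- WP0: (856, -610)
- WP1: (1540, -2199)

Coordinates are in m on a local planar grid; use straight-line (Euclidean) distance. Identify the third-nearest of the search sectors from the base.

Distance to each, sorted:
WP2: 734.1 m
WP0: 1344.2 m
WP3: 2363.7 m
WP1: 2835.5 m
The third-nearest is WP3 at 2363.7 m.

WP3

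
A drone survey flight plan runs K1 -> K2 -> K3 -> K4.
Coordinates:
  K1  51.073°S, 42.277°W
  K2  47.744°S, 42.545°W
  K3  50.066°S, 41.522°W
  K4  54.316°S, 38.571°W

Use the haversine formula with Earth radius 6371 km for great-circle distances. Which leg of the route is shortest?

K2–K3

Leg distances:
K1→K2: 370.7 km
K2→K3: 268.8 km
K3→K4: 513.5 km
The shortest leg is K2–K3 at 268.8 km.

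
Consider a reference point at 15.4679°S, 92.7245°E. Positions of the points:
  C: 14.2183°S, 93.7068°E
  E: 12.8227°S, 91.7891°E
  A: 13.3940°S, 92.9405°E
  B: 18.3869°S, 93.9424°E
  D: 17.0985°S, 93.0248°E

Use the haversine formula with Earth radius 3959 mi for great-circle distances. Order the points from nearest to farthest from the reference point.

Distances from the reference point:
C 14.2183°S, 93.7068°E: 108.4 mi
D 17.0985°S, 93.0248°E: 114.4 mi
A 13.3940°S, 92.9405°E: 144.0 mi
E 12.8227°S, 91.7891°E: 193.2 mi
B 18.3869°S, 93.9424°E: 217.2 mi

C, D, A, E, B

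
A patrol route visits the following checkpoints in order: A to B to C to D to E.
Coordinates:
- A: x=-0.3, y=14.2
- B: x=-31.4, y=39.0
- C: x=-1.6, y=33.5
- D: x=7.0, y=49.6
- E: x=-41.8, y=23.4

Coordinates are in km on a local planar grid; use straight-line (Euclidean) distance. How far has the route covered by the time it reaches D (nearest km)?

Leg distances:
A→B: 39.8 km  (cumulative 39.8 km)
B→C: 30.3 km  (cumulative 70.1 km)
C→D: 18.3 km  (cumulative 88.3 km)
Cumulative distance at D ≈ 88 km.

88 km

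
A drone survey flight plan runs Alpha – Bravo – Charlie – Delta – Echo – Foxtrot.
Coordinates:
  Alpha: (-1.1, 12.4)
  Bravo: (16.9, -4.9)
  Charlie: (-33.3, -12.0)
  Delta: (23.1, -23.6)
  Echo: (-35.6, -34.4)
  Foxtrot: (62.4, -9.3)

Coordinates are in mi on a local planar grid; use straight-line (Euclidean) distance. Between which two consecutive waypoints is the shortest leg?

Alpha–Bravo

Leg distances:
Alpha→Bravo: 25.0 mi
Bravo→Charlie: 50.7 mi
Charlie→Delta: 57.6 mi
Delta→Echo: 59.7 mi
Echo→Foxtrot: 101.2 mi
The shortest leg is Alpha–Bravo at 25.0 mi.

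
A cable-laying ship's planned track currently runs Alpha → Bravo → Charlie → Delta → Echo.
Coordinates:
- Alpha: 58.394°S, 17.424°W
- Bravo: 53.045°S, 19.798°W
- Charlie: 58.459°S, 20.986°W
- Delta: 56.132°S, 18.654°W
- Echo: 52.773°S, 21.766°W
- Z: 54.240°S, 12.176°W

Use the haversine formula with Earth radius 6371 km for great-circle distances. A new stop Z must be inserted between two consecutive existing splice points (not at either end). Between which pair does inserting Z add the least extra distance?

between Alpha and Bravo

Added distance for inserting Z between each consecutive pair:
Alpha–Bravo: 470.1 km
Bravo–Charlie: 629.3 km
Charlie–Delta: 883.9 km
Delta–Echo: 691.8 km
Smallest added distance is 470.1 km, inserting between Alpha and Bravo.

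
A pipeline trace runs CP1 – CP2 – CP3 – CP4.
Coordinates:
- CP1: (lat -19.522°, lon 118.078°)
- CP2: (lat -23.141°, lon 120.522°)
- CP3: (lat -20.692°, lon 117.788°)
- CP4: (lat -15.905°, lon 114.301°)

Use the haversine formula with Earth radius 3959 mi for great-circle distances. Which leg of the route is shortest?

Leg distances:
CP1→CP2: 295.4 mi
CP2→CP3: 243.6 mi
CP3→CP4: 402.1 mi
The shortest leg is CP2–CP3 at 243.6 mi.

CP2–CP3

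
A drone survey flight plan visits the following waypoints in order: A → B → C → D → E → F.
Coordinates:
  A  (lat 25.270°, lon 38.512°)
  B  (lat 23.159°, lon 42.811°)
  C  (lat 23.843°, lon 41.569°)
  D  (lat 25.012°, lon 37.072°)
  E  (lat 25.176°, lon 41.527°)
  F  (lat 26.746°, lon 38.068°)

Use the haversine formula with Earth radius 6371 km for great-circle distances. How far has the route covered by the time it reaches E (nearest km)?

Leg distances:
A→B: 495.1 km  (cumulative 495.1 km)
B→C: 147.7 km  (cumulative 642.8 km)
C→D: 473.4 km  (cumulative 1116.3 km)
D→E: 449.0 km  (cumulative 1565.2 km)
Cumulative distance at E ≈ 1565 km.

1565 km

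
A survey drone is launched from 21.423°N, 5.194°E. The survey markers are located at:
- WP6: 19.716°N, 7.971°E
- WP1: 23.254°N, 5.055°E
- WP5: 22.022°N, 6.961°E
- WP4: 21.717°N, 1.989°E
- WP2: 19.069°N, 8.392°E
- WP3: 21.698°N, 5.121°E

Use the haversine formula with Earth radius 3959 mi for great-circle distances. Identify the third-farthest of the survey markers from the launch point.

Distance to each, sorted:
WP2: 263.5 mi
WP6: 214.9 mi
WP4: 206.9 mi
WP1: 126.8 mi
WP5: 120.7 mi
WP3: 19.6 mi
The third-farthest is WP4 at 206.9 mi.

WP4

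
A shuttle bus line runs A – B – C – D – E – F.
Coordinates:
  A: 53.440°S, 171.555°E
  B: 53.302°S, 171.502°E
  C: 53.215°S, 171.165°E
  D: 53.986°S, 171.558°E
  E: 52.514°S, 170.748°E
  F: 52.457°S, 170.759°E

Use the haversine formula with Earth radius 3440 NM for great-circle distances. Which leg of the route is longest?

D–E

Leg distances:
A→B: 8.5 NM
B→C: 13.2 NM
C→D: 48.4 NM
D→E: 93.0 NM
E→F: 3.4 NM
The longest leg is D–E at 93.0 NM.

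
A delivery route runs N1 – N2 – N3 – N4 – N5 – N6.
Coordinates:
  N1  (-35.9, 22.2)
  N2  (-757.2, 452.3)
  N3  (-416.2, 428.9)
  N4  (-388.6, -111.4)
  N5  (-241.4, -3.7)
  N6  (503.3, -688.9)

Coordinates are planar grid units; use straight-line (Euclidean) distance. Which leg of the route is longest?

Leg distances:
N1→N2: 839.8
N2→N3: 341.8
N3→N4: 541.0
N4→N5: 182.4
N5→N6: 1012.0
The longest leg is N5–N6 at 1012.0.

N5–N6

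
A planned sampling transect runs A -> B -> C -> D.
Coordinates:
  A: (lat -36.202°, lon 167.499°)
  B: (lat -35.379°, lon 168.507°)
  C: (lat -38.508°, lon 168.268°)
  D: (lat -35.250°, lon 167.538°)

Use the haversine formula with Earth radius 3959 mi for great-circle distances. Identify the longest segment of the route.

Leg distances:
A→B: 80.2 mi
B→C: 216.6 mi
C→D: 228.7 mi
The longest leg is C–D at 228.7 mi.

C–D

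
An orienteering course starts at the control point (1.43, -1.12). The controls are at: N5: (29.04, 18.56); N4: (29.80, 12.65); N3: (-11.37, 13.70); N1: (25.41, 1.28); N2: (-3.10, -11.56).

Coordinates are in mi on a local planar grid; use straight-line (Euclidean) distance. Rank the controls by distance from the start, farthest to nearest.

N5, N4, N1, N3, N2

Computing each straight-line distance from (1.43, -1.12):
N5 (29.04, 18.56): 33.9 mi
N4 (29.80, 12.65): 31.5 mi
N1 (25.41, 1.28): 24.1 mi
N3 (-11.37, 13.70): 19.6 mi
N2 (-3.10, -11.56): 11.4 mi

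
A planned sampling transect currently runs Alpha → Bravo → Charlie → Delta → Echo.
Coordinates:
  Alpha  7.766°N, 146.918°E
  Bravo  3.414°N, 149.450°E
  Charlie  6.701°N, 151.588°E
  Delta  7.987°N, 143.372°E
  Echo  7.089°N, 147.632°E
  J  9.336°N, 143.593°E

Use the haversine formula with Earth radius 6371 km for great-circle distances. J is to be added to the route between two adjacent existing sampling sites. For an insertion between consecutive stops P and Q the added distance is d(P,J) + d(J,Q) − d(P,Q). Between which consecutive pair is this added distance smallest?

Added distance for inserting J between each consecutive pair:
Alpha–Bravo: 769.1 km
Bravo–Charlie: 1415.3 km
Charlie–Delta: 162.4 km
Delta–Echo: 181.8 km
Smallest added distance is 162.4 km, inserting between Charlie and Delta.

between Charlie and Delta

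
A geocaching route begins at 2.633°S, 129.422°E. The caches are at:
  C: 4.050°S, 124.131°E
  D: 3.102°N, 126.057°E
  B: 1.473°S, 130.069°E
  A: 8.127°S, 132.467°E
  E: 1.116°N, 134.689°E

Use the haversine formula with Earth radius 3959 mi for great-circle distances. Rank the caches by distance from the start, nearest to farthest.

B, C, A, E, D

Computing each great-circle distance from 2.633°S, 129.422°E:
B 1.473°S, 130.069°E: 91.8 mi
C 4.050°S, 124.131°E: 377.9 mi
A 8.127°S, 132.467°E: 433.5 mi
E 1.116°N, 134.689°E: 446.6 mi
D 3.102°N, 126.057°E: 459.4 mi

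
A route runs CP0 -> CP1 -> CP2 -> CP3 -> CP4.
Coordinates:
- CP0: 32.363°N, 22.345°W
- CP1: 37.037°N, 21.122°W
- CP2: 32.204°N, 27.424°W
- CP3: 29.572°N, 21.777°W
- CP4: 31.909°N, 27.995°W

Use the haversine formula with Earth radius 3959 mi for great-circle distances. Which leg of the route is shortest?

Leg distances:
CP0→CP1: 330.3 mi
CP1→CP2: 489.6 mi
CP2→CP3: 381.0 mi
CP3→CP4: 403.0 mi
The shortest leg is CP0–CP1 at 330.3 mi.

CP0–CP1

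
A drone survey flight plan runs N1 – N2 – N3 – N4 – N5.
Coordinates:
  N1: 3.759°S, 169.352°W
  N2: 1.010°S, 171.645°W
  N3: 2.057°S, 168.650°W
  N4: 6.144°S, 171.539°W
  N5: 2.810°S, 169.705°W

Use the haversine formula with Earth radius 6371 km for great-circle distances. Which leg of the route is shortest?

N2–N3

Leg distances:
N1→N2: 397.9 km
N2→N3: 352.7 km
N3→N4: 556.0 km
N4→N5: 422.8 km
The shortest leg is N2–N3 at 352.7 km.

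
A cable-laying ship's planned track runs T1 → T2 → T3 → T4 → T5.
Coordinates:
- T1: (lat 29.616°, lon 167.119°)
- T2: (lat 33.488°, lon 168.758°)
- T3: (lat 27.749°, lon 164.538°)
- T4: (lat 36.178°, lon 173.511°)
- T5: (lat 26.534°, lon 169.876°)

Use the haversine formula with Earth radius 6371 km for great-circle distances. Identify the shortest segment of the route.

T1–T2

Leg distances:
T1→T2: 457.7 km
T2→T3: 755.0 km
T3→T4: 1261.7 km
T4→T5: 1126.3 km
The shortest leg is T1–T2 at 457.7 km.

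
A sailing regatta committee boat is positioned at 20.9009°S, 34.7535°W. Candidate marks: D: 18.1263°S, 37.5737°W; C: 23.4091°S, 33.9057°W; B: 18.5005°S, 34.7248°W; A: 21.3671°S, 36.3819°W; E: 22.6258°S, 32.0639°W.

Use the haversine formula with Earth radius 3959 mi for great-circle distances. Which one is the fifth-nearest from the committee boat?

Distance to each, sorted:
A: 109.8 mi
B: 165.9 mi
C: 181.6 mi
E: 209.7 mi
D: 265.5 mi
The fifth-nearest is D at 265.5 mi.

D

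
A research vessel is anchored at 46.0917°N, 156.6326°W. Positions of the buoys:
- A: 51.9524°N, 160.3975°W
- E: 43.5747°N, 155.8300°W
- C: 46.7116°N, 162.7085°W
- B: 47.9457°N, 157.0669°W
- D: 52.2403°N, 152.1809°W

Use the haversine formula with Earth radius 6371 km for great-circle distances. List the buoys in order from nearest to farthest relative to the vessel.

Distances from the vessel:
B 47.9457°N, 157.0669°W: 208.8 km
E 43.5747°N, 155.8300°W: 286.9 km
C 46.7116°N, 162.7085°W: 470.8 km
A 51.9524°N, 160.3975°W: 706.9 km
D 52.2403°N, 152.1809°W: 756.1 km

B, E, C, A, D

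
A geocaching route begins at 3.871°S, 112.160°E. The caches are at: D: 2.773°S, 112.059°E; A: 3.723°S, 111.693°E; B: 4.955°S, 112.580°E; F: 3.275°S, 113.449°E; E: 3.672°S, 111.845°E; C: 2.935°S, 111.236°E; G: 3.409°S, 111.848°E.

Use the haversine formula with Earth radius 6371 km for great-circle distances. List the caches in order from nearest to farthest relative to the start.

Distances from the start:
E 3.672°S, 111.845°E: 41.4 km
A 3.723°S, 111.693°E: 54.4 km
G 3.409°S, 111.848°E: 62.0 km
D 2.773°S, 112.059°E: 122.6 km
B 4.955°S, 112.580°E: 129.2 km
C 2.935°S, 111.236°E: 146.1 km
F 3.275°S, 113.449°E: 157.7 km

E, A, G, D, B, C, F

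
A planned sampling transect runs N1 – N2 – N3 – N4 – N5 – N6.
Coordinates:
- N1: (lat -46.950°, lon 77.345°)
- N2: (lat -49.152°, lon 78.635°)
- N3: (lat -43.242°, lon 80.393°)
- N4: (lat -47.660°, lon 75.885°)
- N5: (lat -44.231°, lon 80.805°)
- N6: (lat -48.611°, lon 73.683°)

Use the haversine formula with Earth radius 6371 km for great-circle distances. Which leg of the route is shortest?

N1–N2

Leg distances:
N1→N2: 262.9 km
N2→N3: 670.9 km
N3→N4: 603.9 km
N4→N5: 538.4 km
N5→N6: 731.0 km
The shortest leg is N1–N2 at 262.9 km.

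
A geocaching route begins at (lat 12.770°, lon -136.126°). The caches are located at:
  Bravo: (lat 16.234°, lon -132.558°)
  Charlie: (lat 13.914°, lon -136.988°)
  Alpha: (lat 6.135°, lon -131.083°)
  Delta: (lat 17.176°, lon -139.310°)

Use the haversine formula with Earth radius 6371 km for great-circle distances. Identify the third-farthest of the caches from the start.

Bravo

Distances from the start ((lat 12.770°, lon -136.126°)):
Alpha: 921.9 km
Delta: 597.4 km
Bravo: 543.9 km
Charlie: 157.7 km
The third-farthest is Bravo at 543.9 km.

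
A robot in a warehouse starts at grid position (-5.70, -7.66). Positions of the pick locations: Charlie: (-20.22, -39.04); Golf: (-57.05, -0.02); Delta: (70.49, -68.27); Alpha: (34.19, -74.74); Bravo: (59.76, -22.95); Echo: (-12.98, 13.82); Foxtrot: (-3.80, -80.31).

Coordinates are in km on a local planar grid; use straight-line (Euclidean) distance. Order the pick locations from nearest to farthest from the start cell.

Computing each straight-line distance from (-5.70, -7.66):
Echo (-12.98, 13.82): 22.7 km
Charlie (-20.22, -39.04): 34.6 km
Golf (-57.05, -0.02): 51.9 km
Bravo (59.76, -22.95): 67.2 km
Foxtrot (-3.80, -80.31): 72.7 km
Alpha (34.19, -74.74): 78.0 km
Delta (70.49, -68.27): 97.4 km

Echo, Charlie, Golf, Bravo, Foxtrot, Alpha, Delta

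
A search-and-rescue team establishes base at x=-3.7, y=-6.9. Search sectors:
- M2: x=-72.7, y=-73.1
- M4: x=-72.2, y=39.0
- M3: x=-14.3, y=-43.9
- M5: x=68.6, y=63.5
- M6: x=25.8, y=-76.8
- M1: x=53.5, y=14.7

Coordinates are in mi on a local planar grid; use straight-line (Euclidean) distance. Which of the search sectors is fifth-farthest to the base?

M1

Distance to each, sorted:
M5: 100.9 mi
M2: 95.6 mi
M4: 82.5 mi
M6: 75.9 mi
M1: 61.1 mi
M3: 38.5 mi
The fifth-farthest is M1 at 61.1 mi.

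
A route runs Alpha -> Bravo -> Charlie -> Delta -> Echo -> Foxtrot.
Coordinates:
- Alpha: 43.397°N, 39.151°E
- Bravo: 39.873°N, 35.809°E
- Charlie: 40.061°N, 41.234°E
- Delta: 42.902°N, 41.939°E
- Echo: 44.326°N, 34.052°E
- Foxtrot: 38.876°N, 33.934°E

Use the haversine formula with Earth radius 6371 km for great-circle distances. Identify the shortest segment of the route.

Leg distances:
Alpha→Bravo: 480.2 km
Bravo→Charlie: 462.7 km
Charlie→Delta: 321.3 km
Delta→Echo: 654.1 km
Echo→Foxtrot: 606.1 km
The shortest leg is Charlie–Delta at 321.3 km.

Charlie–Delta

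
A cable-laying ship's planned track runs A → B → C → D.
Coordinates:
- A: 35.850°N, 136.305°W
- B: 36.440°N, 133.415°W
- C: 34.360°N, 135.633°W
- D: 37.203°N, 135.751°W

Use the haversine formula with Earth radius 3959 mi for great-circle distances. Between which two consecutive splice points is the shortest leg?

Leg distances:
A→B: 166.3 mi
B→C: 190.4 mi
C→D: 196.6 mi
The shortest leg is A–B at 166.3 mi.

A–B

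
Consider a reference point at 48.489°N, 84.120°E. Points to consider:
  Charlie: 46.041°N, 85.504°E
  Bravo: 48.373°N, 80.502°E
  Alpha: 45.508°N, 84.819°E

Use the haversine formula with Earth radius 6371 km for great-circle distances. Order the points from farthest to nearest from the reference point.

Alpha, Charlie, Bravo

Distance from the reference point at 48.489°N, 84.120°E to each:
Alpha 45.508°N, 84.819°E: 335.7 km
Charlie 46.041°N, 85.504°E: 291.5 km
Bravo 48.373°N, 80.502°E: 267.2 km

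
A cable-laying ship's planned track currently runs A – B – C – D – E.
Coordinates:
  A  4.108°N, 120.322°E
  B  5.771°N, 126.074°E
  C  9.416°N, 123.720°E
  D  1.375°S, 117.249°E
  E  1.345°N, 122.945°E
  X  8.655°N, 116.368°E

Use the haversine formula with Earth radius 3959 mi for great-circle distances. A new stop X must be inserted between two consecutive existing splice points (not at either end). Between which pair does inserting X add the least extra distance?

between C and D

Added distance for inserting X between each consecutive pair:
A–B: 697.4 mi
B–C: 899.9 mi
C–D: 331.6 mi
D–E: 937.7 mi
Smallest added distance is 331.6 mi, inserting between C and D.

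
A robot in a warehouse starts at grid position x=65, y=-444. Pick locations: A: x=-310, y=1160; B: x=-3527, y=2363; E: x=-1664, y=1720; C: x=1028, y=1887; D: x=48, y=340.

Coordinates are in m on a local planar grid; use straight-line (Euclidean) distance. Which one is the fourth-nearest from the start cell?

E

Distance to each, sorted:
D: 784.2 m
A: 1647.3 m
C: 2522.1 m
E: 2769.9 m
B: 4558.7 m
The fourth-nearest is E at 2769.9 m.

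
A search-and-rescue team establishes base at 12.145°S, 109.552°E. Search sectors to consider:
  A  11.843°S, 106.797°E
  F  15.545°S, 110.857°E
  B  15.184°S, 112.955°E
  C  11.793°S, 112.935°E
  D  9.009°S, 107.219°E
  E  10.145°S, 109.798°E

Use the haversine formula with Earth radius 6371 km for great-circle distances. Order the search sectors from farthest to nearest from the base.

Distances from the base:
B 15.184°S, 112.955°E: 499.3 km
D 9.009°S, 107.219°E: 432.0 km
F 15.545°S, 110.857°E: 403.5 km
C 11.793°S, 112.935°E: 370.1 km
A 11.843°S, 106.797°E: 301.5 km
E 10.145°S, 109.798°E: 224.0 km

B, D, F, C, A, E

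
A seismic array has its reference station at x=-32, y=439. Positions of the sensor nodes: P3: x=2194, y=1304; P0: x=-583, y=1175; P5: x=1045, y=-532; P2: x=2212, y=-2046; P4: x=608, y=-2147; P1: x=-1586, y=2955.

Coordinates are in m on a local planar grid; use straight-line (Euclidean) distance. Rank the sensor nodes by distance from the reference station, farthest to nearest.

P2, P1, P4, P3, P5, P0

Distance from the reference station at x=-32, y=439 to each:
P2 x=2212, y=-2046: 3348.2 m
P1 x=-1586, y=2955: 2957.2 m
P4 x=608, y=-2147: 2664.0 m
P3 x=2194, y=1304: 2388.2 m
P5 x=1045, y=-532: 1450.1 m
P0 x=-583, y=1175: 919.4 m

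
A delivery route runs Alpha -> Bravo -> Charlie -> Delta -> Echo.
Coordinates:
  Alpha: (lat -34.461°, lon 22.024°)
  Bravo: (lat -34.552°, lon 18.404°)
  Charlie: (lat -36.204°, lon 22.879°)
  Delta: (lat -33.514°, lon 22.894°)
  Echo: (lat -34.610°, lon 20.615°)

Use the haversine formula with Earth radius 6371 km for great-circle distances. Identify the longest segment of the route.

Bravo–Charlie

Leg distances:
Alpha→Bravo: 331.8 km
Bravo→Charlie: 445.3 km
Charlie→Delta: 299.1 km
Delta→Echo: 242.7 km
The longest leg is Bravo–Charlie at 445.3 km.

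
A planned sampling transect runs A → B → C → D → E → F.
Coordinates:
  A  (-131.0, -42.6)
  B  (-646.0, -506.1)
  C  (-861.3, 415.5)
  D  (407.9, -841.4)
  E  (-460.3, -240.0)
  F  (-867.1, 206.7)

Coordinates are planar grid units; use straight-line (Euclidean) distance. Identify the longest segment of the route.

Leg distances:
A→B: 692.9
B→C: 946.4
C→D: 1786.2
D→E: 1056.2
E→F: 604.2
The longest leg is C–D at 1786.2.

C–D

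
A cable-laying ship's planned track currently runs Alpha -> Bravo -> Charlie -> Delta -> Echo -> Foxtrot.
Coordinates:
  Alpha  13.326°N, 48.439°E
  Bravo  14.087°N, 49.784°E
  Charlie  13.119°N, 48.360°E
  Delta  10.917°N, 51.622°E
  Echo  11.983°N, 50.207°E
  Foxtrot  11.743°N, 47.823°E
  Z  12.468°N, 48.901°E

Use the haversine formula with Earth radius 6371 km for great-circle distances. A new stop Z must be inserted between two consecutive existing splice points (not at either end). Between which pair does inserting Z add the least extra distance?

between Charlie and Delta

Added distance for inserting Z between each consecutive pair:
Alpha–Bravo: 143.4 km
Bravo–Charlie: 109.2 km
Charlie–Delta: 4.9 km
Delta–Echo: 300.1 km
Echo–Foxtrot: 33.3 km
Smallest added distance is 4.9 km, inserting between Charlie and Delta.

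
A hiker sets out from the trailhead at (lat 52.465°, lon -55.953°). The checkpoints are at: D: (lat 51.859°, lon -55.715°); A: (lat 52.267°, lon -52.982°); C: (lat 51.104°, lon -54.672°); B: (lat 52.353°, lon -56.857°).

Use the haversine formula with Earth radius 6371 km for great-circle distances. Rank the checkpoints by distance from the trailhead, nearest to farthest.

Distance from the trailhead at (lat 52.465°, lon -55.953°) to each:
B (lat 52.353°, lon -56.857°): 62.6 km
D (lat 51.859°, lon -55.715°): 69.3 km
C (lat 51.104°, lon -54.672°): 175.1 km
A (lat 52.267°, lon -52.982°): 202.9 km

B, D, C, A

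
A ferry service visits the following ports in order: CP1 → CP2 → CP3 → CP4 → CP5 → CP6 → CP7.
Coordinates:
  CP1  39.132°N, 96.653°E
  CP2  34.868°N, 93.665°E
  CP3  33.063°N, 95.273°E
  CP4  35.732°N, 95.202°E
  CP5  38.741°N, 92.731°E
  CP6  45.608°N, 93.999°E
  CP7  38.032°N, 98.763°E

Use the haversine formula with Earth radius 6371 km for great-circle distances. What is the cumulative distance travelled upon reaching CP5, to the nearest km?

1489 km

Leg distances:
CP1→CP2: 543.2 km  (cumulative 543.2 km)
CP2→CP3: 249.5 km  (cumulative 792.8 km)
CP3→CP4: 296.9 km  (cumulative 1089.6 km)
CP4→CP5: 399.7 km  (cumulative 1489.3 km)
Cumulative distance at CP5 ≈ 1489 km.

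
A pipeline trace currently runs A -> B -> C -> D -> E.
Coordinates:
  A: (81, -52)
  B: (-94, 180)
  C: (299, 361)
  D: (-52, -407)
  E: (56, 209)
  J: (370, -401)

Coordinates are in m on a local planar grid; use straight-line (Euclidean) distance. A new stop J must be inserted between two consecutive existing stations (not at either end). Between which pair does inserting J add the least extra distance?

between C and D

Added distance for inserting J between each consecutive pair:
A–B: 906.1 m
B–C: 1076.2 m
C–D: 342.9 m
D–E: 482.7 m
Smallest added distance is 342.9 m, inserting between C and D.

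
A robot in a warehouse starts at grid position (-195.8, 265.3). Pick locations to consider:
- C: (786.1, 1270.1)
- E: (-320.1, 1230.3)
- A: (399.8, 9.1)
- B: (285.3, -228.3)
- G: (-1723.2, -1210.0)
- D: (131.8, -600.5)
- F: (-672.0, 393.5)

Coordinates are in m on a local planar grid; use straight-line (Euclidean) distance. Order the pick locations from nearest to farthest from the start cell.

F, A, B, D, E, C, G

Computing each straight-line distance from (-195.8, 265.3):
F (-672.0, 393.5): 493.2 m
A (399.8, 9.1): 648.4 m
B (285.3, -228.3): 689.3 m
D (131.8, -600.5): 925.7 m
E (-320.1, 1230.3): 973.0 m
C (786.1, 1270.1): 1404.9 m
G (-1723.2, -1210.0): 2123.5 m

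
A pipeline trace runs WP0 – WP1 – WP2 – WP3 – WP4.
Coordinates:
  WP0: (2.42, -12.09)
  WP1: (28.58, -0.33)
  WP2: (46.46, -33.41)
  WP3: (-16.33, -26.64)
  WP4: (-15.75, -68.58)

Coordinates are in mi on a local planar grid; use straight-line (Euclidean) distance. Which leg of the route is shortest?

Leg distances:
WP0→WP1: 28.7 mi
WP1→WP2: 37.6 mi
WP2→WP3: 63.2 mi
WP3→WP4: 41.9 mi
The shortest leg is WP0–WP1 at 28.7 mi.

WP0–WP1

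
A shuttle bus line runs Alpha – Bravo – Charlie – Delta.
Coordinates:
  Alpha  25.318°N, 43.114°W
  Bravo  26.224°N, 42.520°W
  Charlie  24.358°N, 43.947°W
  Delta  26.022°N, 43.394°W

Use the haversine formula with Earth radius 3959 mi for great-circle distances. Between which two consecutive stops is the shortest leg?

Leg distances:
Alpha→Bravo: 72.7 mi
Bravo→Charlie: 156.8 mi
Charlie→Delta: 120.1 mi
The shortest leg is Alpha–Bravo at 72.7 mi.

Alpha–Bravo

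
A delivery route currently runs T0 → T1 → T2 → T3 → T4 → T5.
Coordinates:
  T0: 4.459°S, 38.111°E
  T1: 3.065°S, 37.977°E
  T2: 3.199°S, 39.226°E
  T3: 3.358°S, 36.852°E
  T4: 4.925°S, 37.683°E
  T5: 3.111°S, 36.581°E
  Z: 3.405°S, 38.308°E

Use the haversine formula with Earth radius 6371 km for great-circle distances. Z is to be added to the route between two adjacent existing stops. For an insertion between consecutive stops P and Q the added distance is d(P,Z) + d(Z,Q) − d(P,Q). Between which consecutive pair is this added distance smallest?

Added distance for inserting Z between each consecutive pair:
T0–T1: 16.2 km
T1–T2: 17.7 km
T2–T3: 2.0 km
T3–T4: 147.3 km
T4–T5: 141.3 km
Smallest added distance is 2.0 km, inserting between T2 and T3.

between T2 and T3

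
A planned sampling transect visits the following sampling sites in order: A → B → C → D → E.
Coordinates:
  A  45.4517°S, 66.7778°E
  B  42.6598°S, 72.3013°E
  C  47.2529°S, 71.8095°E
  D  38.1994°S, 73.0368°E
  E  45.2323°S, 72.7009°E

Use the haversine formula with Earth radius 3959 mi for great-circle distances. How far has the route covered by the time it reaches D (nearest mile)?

Leg distances:
A→B: 335.2 mi  (cumulative 335.2 mi)
B→C: 318.3 mi  (cumulative 653.5 mi)
C→D: 628.6 mi  (cumulative 1282.1 mi)
Cumulative distance at D ≈ 1282 mi.

1282 mi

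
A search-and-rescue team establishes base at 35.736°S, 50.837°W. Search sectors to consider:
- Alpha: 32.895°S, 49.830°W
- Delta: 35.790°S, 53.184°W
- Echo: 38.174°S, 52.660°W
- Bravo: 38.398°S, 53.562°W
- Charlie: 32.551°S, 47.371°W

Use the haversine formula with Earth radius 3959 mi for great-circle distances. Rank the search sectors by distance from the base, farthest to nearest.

Distance from the base at 35.736°S, 50.837°W to each:
Charlie 32.551°S, 47.371°W: 296.1 mi
Bravo 38.398°S, 53.562°W: 237.5 mi
Alpha 32.895°S, 49.830°W: 204.5 mi
Echo 38.174°S, 52.660°W: 196.2 mi
Delta 35.790°S, 53.184°W: 131.6 mi

Charlie, Bravo, Alpha, Echo, Delta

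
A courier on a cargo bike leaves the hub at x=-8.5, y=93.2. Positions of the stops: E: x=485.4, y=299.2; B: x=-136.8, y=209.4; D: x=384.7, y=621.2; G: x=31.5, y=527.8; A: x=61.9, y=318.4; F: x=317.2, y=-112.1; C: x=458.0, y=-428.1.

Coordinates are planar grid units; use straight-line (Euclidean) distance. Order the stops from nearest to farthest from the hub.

Distances from the hub:
B x=-136.8, y=209.4: 173.1
A x=61.9, y=318.4: 235.9
F x=317.2, y=-112.1: 385.0
G x=31.5, y=527.8: 436.4
E x=485.4, y=299.2: 535.1
D x=384.7, y=621.2: 658.3
C x=458.0, y=-428.1: 699.6

B, A, F, G, E, D, C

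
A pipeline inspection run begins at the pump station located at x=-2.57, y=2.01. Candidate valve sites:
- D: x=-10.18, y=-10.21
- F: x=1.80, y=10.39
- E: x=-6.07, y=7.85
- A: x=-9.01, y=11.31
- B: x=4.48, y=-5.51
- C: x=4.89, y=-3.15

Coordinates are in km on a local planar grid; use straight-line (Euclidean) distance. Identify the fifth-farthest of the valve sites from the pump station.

Distance to each, sorted:
D: 14.4 km
A: 11.3 km
B: 10.3 km
F: 9.5 km
C: 9.1 km
E: 6.8 km
The fifth-farthest is C at 9.1 km.

C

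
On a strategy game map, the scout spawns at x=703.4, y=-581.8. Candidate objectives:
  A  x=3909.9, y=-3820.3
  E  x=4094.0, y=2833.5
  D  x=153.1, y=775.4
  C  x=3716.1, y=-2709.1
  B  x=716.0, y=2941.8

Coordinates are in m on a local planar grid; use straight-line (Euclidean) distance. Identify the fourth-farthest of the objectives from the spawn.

B

Distances from the spawn (x=703.4, y=-581.8):
E: 4812.5 m
A: 4557.4 m
C: 3688.1 m
B: 3523.6 m
D: 1464.5 m
The fourth-farthest is B at 3523.6 m.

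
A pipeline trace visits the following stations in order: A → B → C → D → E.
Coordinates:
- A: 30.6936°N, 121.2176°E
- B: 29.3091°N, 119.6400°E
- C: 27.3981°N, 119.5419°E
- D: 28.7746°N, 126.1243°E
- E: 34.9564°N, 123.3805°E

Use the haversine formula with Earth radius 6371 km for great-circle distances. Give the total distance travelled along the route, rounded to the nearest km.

Leg distances:
A→B: 216.3 km  (cumulative 216.3 km)
B→C: 212.7 km  (cumulative 429.0 km)
C→D: 663.5 km  (cumulative 1092.5 km)
D→E: 734.5 km  (cumulative 1827.0 km)
Total route length ≈ 1827 km.

1827 km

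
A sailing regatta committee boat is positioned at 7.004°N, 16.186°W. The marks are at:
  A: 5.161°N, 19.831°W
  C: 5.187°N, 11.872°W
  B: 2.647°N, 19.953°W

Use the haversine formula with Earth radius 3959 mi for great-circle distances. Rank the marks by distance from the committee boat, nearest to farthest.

A, C, B

Distances from the committee boat:
A 5.161°N, 19.831°W: 281.0 mi
C 5.187°N, 11.872°W: 321.9 mi
B 2.647°N, 19.953°W: 397.3 mi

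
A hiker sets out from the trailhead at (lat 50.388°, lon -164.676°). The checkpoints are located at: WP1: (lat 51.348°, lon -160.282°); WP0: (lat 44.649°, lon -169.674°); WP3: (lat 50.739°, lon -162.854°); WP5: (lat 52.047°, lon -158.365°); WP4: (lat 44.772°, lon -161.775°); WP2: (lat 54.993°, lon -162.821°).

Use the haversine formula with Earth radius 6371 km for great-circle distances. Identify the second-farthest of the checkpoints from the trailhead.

Distance to each, sorted:
WP0: 739.9 km
WP4: 661.2 km
WP2: 527.0 km
WP5: 476.5 km
WP1: 326.2 km
WP3: 134.5 km
The second-farthest is WP4 at 661.2 km.

WP4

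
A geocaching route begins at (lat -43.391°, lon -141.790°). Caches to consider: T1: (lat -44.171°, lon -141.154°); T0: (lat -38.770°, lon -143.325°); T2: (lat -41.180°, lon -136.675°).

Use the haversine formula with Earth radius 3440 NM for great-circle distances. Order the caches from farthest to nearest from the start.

T0, T2, T1

Distances from the start:
T0 (lat -38.770°, lon -143.325°): 286.0 NM
T2 (lat -41.180°, lon -136.675°): 263.1 NM
T1 (lat -44.171°, lon -141.154°): 54.3 NM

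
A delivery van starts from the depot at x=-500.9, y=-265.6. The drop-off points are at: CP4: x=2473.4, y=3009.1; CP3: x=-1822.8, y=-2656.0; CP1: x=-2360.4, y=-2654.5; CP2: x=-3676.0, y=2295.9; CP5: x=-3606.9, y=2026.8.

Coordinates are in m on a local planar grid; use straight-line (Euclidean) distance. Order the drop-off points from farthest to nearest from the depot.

Computing each straight-line distance from x=-500.9, y=-265.6:
CP4 x=2473.4, y=3009.1: 4423.8 m
CP2 x=-3676.0, y=2295.9: 4079.5 m
CP5 x=-3606.9, y=2026.8: 3860.4 m
CP1 x=-2360.4, y=-2654.5: 3027.3 m
CP3 x=-1822.8, y=-2656.0: 2731.6 m

CP4, CP2, CP5, CP1, CP3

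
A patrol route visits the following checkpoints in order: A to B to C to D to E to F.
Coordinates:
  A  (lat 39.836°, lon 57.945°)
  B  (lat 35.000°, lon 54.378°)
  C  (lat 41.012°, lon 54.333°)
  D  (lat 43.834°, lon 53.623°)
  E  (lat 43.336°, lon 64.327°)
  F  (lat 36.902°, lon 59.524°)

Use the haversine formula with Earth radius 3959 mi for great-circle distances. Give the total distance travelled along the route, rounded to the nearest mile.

Leg distances:
A→B: 387.2 mi  (cumulative 387.2 mi)
B→C: 415.4 mi  (cumulative 802.6 mi)
C→D: 198.3 mi  (cumulative 1000.9 mi)
D→E: 536.5 mi  (cumulative 1537.4 mi)
E→F: 511.7 mi  (cumulative 2049.1 mi)
Total route length ≈ 2049 mi.

2049 mi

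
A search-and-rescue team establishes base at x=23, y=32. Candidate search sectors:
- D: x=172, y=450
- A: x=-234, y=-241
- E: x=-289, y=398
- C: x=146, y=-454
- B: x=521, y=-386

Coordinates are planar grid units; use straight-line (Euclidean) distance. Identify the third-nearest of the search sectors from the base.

E

Distance to each, sorted:
A: 374.9
D: 443.8
E: 480.9
C: 501.3
B: 650.2
The third-nearest is E at 480.9.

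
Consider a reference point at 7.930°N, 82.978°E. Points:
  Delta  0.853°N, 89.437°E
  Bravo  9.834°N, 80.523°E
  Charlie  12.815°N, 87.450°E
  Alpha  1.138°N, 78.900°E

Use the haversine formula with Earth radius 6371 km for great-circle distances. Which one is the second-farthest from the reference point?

Alpha

Distances from the reference point (7.930°N, 82.978°E):
Delta: 1063.7 km
Alpha: 880.0 km
Charlie: 730.9 km
Bravo: 342.9 km
The second-farthest is Alpha at 880.0 km.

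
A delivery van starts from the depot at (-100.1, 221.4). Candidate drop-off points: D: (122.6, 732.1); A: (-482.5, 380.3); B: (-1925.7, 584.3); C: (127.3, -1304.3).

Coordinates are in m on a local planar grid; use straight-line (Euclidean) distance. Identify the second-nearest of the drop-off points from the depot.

D

Distance to each, sorted:
A: 414.1 m
D: 557.1 m
C: 1542.6 m
B: 1861.3 m
The second-nearest is D at 557.1 m.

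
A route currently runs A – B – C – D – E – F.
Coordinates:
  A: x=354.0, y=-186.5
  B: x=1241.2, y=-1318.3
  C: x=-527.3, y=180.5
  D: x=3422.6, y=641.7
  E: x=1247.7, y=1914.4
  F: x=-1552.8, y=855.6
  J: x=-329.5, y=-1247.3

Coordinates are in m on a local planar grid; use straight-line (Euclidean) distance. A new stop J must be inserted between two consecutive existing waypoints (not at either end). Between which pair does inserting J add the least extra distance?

Added distance for inserting J between each consecutive pair:
A–B: 1396.1 m
B–C: 695.6 m
C–D: 1665.5 m
D–E: 5214.1 m
E–F: 2972.1 m
Smallest added distance is 695.6 m, inserting between B and C.

between B and C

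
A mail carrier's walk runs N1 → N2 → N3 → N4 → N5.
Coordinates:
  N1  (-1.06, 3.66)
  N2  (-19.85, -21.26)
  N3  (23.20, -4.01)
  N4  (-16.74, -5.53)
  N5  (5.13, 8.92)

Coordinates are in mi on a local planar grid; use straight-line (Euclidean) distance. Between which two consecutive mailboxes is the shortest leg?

N4–N5

Leg distances:
N1→N2: 31.2 mi
N2→N3: 46.4 mi
N3→N4: 40.0 mi
N4→N5: 26.2 mi
The shortest leg is N4–N5 at 26.2 mi.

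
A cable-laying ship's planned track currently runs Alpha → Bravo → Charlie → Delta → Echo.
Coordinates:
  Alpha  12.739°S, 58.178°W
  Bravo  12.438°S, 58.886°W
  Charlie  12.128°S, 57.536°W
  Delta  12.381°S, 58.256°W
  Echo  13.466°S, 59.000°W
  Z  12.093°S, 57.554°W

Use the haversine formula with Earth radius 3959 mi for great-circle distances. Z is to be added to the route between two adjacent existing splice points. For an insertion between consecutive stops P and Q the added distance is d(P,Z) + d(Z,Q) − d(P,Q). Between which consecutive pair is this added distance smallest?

Added distance for inserting Z between each consecutive pair:
Alpha–Bravo: 102.3 mi
Bravo–Charlie: 2.1 mi
Charlie–Delta: 2.5 mi
Delta–Echo: 97.2 mi
Smallest added distance is 2.1 mi, inserting between Bravo and Charlie.

between Bravo and Charlie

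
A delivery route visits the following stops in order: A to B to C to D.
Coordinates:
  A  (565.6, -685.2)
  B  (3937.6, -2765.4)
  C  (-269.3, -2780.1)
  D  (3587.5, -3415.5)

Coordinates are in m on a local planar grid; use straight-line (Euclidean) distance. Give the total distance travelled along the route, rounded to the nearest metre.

12078 m

Leg distances:
A→B: 3962.0 m  (cumulative 3962.0 m)
B→C: 4206.9 m  (cumulative 8168.9 m)
C→D: 3908.8 m  (cumulative 12077.7 m)
Total route length ≈ 12078 m.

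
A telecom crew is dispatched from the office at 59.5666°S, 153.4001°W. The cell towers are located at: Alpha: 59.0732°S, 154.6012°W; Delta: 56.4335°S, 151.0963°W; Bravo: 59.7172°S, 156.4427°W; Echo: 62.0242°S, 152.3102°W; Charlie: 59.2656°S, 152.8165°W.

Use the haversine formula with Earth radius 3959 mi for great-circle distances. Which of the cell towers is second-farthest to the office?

Echo

Distances from the office (59.5666°S, 153.4001°W):
Delta: 232.3 mi
Echo: 173.7 mi
Bravo: 106.8 mi
Alpha: 54.4 mi
Charlie: 29.2 mi
The second-farthest is Echo at 173.7 mi.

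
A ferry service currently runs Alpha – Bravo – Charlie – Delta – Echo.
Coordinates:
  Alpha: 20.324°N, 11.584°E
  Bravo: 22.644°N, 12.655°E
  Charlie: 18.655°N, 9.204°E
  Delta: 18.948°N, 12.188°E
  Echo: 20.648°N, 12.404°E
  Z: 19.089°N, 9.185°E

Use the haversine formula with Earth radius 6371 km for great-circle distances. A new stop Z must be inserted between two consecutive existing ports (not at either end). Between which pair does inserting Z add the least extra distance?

Added distance for inserting Z between each consecutive pair:
Alpha–Bravo: 540.4 km
Bravo–Charlie: 12.6 km
Charlie–Delta: 48.6 km
Delta–Echo: 504.3 km
Smallest added distance is 12.6 km, inserting between Bravo and Charlie.

between Bravo and Charlie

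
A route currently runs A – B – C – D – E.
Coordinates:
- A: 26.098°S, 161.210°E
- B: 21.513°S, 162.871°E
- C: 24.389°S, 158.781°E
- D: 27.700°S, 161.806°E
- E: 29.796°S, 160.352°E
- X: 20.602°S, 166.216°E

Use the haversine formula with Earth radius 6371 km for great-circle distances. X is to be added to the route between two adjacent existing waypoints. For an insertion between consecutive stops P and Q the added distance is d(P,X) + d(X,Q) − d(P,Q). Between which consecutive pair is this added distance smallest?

between A and B

Added distance for inserting X between each consecutive pair:
A–B: 620.9 km
B–C: 706.7 km
C–D: 1302.7 km
D–E: 1814.1 km
Smallest added distance is 620.9 km, inserting between A and B.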